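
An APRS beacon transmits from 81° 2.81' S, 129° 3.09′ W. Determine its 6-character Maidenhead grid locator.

Shift to the Maidenhead origin (180°W, 90°S): lon 50.9485, lat 8.9532.
Field (20°×10°, letters A–R): lon ⌊50.9485/20⌋ = 2 → C; lat ⌊8.9532/10⌋ = 0 → A.
Square (2°×1°, digits 0–9): lon ⌊10.9485/2⌋ = 5; lat ⌊8.9532/1⌋ = 8.
Subsquare (5′×2.5′, letters a–x): lon ⌊0.9485/0.0833333⌋ = 11 → l; lat ⌊0.9532/0.0416667⌋ = 22 → w.

CA58lw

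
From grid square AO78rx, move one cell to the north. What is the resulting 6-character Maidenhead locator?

AO79ra

Latitude subsquare x = 23; +1 → 24, wraps to 0 = a, carry into square.
Latitude square 8; +1 → 9.
The longitude characters are unchanged.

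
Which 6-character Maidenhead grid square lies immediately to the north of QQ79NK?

QQ79nl

Latitude subsquare k = 10; +1 → 11 = l.
The longitude characters are unchanged.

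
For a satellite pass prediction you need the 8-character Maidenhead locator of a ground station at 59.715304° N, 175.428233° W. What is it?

AO29gr81

Shift to the Maidenhead origin (180°W, 90°S): lon 4.57177, lat 149.71530.
Field (20°×10°, letters A–R): 4.57177/20 → 0 → A, 149.71530/10 → 14 → O; chars AO.
Square (2°×1°, digits 0–9): 4.57177/2 → 2, 9.71530/1 → 9; chars 29.
Subsquare (5′×2.5′, letters a–x): 0.57177/0.0833333 → 6 → g, 0.71530/0.0416667 → 17 → r; chars gr.
Extended square (30″×15″, digits 0–9): 0.07177/0.00833333 → 8, 0.00697/0.00416667 → 1; chars 81.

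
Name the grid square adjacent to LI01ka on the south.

Latitude subsquare a = 0; −1 → -1, wraps to 23 = x, carry into square.
Latitude square 1; −1 → 0.
The longitude characters are unchanged.

LI00kx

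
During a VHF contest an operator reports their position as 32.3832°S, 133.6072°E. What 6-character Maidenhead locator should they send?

PF67to

Offset from 180°W / 90°S: lon 313.6072°, lat 57.6168°.
Field: lon ⌊313.6072/20⌋ = 15 → P; lat ⌊57.6168/10⌋ = 5 → F.
Square: lon ⌊13.6072/2⌋ = 6; lat ⌊7.6168/1⌋ = 7.
Subsquare: lon ⌊1.6072/0.0833333⌋ = 19 → t; lat ⌊0.6168/0.0416667⌋ = 14 → o.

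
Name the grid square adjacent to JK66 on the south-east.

JK75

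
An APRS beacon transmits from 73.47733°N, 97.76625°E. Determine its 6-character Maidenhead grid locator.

NQ83vl

Add 180° to longitude and 90° to latitude: 277.7663, 163.4773.
Field: 277.7663/20 → 13 → N, 163.4773/10 → 16 → Q; chars NQ.
Square: 17.7663/2 → 8, 3.4773/1 → 3; chars 83.
Subsquare: 1.7663/0.0833333 → 21 → v, 0.4773/0.0416667 → 11 → l; chars vl.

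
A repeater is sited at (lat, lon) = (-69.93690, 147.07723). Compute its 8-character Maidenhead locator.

QC30mb95

Add 180° to longitude and 90° to latitude: 327.07723, 20.06310.
Field: 327.07723/20 → 16 → Q, 20.06310/10 → 2 → C; chars QC.
Square: 7.07723/2 → 3, 0.06310/1 → 0; chars 30.
Subsquare: 1.07723/0.0833333 → 12 → m, 0.06310/0.0416667 → 1 → b; chars mb.
Extended square: 0.07723/0.00833333 → 9, 0.02143/0.00416667 → 5; chars 95.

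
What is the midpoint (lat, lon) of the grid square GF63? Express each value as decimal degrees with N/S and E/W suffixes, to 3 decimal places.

Field G=6, F=5: +6·20° lon, +5·10° lat → SW at lon -60°, lat -40°.
Square 6, 3: +6·2° lon, +3·1° lat → SW at lon -48°, lat -37°.
Cell spans 2° lon × 1° lat. Centre is SW corner plus half of each.
latitude 36.500° S, longitude 47.000° W.

36.500° S, 47.000° W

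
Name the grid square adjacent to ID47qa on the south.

ID46qx

Latitude subsquare a = 0; −1 → -1, wraps to 23 = x, carry into square.
Latitude square 7; −1 → 6.
The longitude characters are unchanged.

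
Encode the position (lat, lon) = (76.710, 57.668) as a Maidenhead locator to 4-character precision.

LQ86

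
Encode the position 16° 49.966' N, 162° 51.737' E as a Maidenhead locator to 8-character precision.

Offset from 180°W / 90°S: lon 342.86228°, lat 106.83277°.
Field (20°×10°, letters A–R): lon ⌊342.86228/20⌋ = 17 → R; lat ⌊106.83277/10⌋ = 10 → K.
Square (2°×1°, digits 0–9): lon ⌊2.86228/2⌋ = 1; lat ⌊6.83277/1⌋ = 6.
Subsquare (5′×2.5′, letters a–x): lon ⌊0.86228/0.0833333⌋ = 10 → k; lat ⌊0.83277/0.0416667⌋ = 19 → t.
Extended square (30″×15″, digits 0–9): lon ⌊0.02895/0.00833333⌋ = 3; lat ⌊0.04110/0.00416667⌋ = 9.

RK16kt39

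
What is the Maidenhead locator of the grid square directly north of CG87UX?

CG88ua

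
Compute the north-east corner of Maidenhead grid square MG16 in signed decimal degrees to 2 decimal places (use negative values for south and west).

Field M=12, G=6: +12·20° lon, +6·10° lat → SW at lon 60°, lat -30°.
Square 1, 6: +1·2° lon, +6·1° lat → SW at lon 62°, lat -24°.
Cell spans 2° lon × 1° lat. NE corner is SW corner plus one full cell.
latitude -23.00, longitude 64.00.

-23.00, 64.00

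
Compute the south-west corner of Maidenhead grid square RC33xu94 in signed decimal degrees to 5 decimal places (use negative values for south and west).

-66.15000, 167.99167

Field R=17, C=2: +17·20° lon, +2·10° lat → SW at lon 160°, lat -70°.
Square 3, 3: +3·2° lon, +3·1° lat → SW at lon 166°, lat -67°.
Subsquare x=23, u=20: +23·0.0833333° lon, +20·0.0416667° lat → SW at lon 167.917°, lat -66.1667°.
Extended square 9, 4: +9·0.00833333° lon, +4·0.00416667° lat → SW at lon 167.992°, lat -66.15°.
latitude -66.15000, longitude 167.99167.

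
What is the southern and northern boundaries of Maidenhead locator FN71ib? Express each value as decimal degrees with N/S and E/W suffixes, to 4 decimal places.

Field F=5, N=13: +5·20° lon, +13·10° lat → SW at lon -80°, lat 40°.
Square 7, 1: +7·2° lon, +1·1° lat → SW at lon -66°, lat 41°.
Subsquare i=8, b=1: +8·0.0833333° lon, +1·0.0416667° lat → SW at lon -65.3333°, lat 41.0417°.
Cell spans 0.0833333° lon × 0.0416667° lat.
south 41.0417° N, north 41.0833° N.

41.0417° N, 41.0833° N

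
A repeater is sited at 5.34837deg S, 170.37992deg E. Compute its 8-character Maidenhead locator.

RI54ep56

Add 180° to longitude and 90° to latitude: 350.37992, 84.65163.
Field: 350.37992/20 → 17 → R, 84.65163/10 → 8 → I; chars RI.
Square: 10.37992/2 → 5, 4.65163/1 → 4; chars 54.
Subsquare: 0.37992/0.0833333 → 4 → e, 0.65163/0.0416667 → 15 → p; chars ep.
Extended square: 0.04659/0.00833333 → 5, 0.02663/0.00416667 → 6; chars 56.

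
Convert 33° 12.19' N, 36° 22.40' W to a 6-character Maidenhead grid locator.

Add 180° to longitude and 90° to latitude: 143.6267, 123.2032.
Field: 143.6267/20 → 7 → H, 123.2032/10 → 12 → M; chars HM.
Square: 3.6267/2 → 1, 3.2032/1 → 3; chars 13.
Subsquare: 1.6267/0.0833333 → 19 → t, 0.2032/0.0416667 → 4 → e; chars te.

HM13te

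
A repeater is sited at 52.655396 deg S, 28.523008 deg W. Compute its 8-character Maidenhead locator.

HD57ri72

Offset from 180°W / 90°S: lon 151.47699°, lat 37.34460°.
Field (20°×10°, letters A–R): 151.47699/20 → 7 → H, 37.34460/10 → 3 → D; chars HD.
Square (2°×1°, digits 0–9): 11.47699/2 → 5, 7.34460/1 → 7; chars 57.
Subsquare (5′×2.5′, letters a–x): 1.47699/0.0833333 → 17 → r, 0.34460/0.0416667 → 8 → i; chars ri.
Extended square (30″×15″, digits 0–9): 0.06033/0.00833333 → 7, 0.01127/0.00416667 → 2; chars 72.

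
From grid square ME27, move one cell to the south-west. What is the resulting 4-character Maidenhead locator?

Longitude square 2; −1 → 1.
Latitude square 7; −1 → 6.

ME16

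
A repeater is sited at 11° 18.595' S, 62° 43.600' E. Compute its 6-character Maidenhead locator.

MH18iq

Shift to the Maidenhead origin (180°W, 90°S): lon 242.7267, lat 78.6901.
Field: lon ⌊242.7267/20⌋ = 12 → M; lat ⌊78.6901/10⌋ = 7 → H.
Square: lon ⌊2.7267/2⌋ = 1; lat ⌊8.6901/1⌋ = 8.
Subsquare: lon ⌊0.7267/0.0833333⌋ = 8 → i; lat ⌊0.6901/0.0416667⌋ = 16 → q.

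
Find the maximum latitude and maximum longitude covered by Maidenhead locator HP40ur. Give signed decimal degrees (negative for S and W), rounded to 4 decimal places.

60.7500, -30.2500

Field H=7, P=15: +7·20° lon, +15·10° lat → SW at lon -40°, lat 60°.
Square 4, 0: +4·2° lon, +0·1° lat → SW at lon -32°, lat 60°.
Subsquare u=20, r=17: +20·0.0833333° lon, +17·0.0416667° lat → SW at lon -30.3333°, lat 60.7083°.
Cell spans 0.0833333° lon × 0.0416667° lat. NE corner is SW corner plus one full cell.
latitude 60.7500, longitude -30.2500.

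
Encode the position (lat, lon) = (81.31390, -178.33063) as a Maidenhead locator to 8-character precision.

AR01uh05

Offset from 180°W / 90°S: lon 1.66937°, lat 171.31390°.
Field: 1.66937/20 → 0 → A, 171.31390/10 → 17 → R; chars AR.
Square: 1.66937/2 → 0, 1.31390/1 → 1; chars 01.
Subsquare: 1.66937/0.0833333 → 20 → u, 0.31390/0.0416667 → 7 → h; chars uh.
Extended square: 0.00270/0.00833333 → 0, 0.02223/0.00416667 → 5; chars 05.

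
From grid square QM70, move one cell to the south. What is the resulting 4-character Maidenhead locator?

Latitude square 0; −1 → -1, wraps to 9, carry into field.
Latitude field M = 12; −1 → 11 = L.
The longitude characters are unchanged.

QL79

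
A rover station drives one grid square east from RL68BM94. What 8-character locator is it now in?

RL68cm04

Longitude extended square 9; +1 → 10, wraps to 0, carry into subsquare.
Longitude subsquare b = 1; +1 → 2 = c.
The latitude characters are unchanged.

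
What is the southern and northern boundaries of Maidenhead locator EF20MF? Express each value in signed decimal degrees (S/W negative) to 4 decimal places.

-39.7917, -39.7500

Field E=4, F=5: +4·20° lon, +5·10° lat → SW at lon -100°, lat -40°.
Square 2, 0: +2·2° lon, +0·1° lat → SW at lon -96°, lat -40°.
Subsquare m=12, f=5: +12·0.0833333° lon, +5·0.0416667° lat → SW at lon -95°, lat -39.7917°.
Cell spans 0.0833333° lon × 0.0416667° lat.
south -39.7917, north -39.7500.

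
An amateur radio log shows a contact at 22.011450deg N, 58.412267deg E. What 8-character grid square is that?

Offset from 180°W / 90°S: lon 238.41227°, lat 112.01145°.
Field: 238.41227/20 → 11 → L, 112.01145/10 → 11 → L; chars LL.
Square: 18.41227/2 → 9, 2.01145/1 → 2; chars 92.
Subsquare: 0.41227/0.0833333 → 4 → e, 0.01145/0.0416667 → 0 → a; chars ea.
Extended square: 0.07893/0.00833333 → 9, 0.01145/0.00416667 → 2; chars 92.

LL92ea92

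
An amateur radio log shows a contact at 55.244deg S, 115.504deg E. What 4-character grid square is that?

OD74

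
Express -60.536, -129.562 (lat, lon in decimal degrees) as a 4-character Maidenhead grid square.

CC59

Offset from 180°W / 90°S: lon 50.44°, lat 29.46°.
Field: 50.44/20 → 2 → C, 29.46/10 → 2 → C; chars CC.
Square: 10.44/2 → 5, 9.46/1 → 9; chars 59.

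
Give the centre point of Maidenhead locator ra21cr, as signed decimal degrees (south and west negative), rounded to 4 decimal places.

Field R=17, A=0: +17·20° lon, +0·10° lat → SW at lon 160°, lat -90°.
Square 2, 1: +2·2° lon, +1·1° lat → SW at lon 164°, lat -89°.
Subsquare c=2, r=17: +2·0.0833333° lon, +17·0.0416667° lat → SW at lon 164.167°, lat -88.2917°.
Cell spans 0.0833333° lon × 0.0416667° lat. Centre is SW corner plus half of each.
latitude -88.2708, longitude 164.2083.

-88.2708, 164.2083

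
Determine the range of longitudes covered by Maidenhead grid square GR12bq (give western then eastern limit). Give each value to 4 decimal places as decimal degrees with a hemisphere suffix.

57.9167° W, 57.8333° W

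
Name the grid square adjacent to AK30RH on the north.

AK30ri

Latitude subsquare h = 7; +1 → 8 = i.
The longitude characters are unchanged.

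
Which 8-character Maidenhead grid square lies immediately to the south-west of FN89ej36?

Longitude extended square 3; −1 → 2.
Latitude extended square 6; −1 → 5.

FN89ej25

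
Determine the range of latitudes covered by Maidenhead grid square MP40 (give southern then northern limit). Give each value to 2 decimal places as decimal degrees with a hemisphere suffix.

Field M=12, P=15: +12·20° lon, +15·10° lat → SW at lon 60°, lat 60°.
Square 4, 0: +4·2° lon, +0·1° lat → SW at lon 68°, lat 60°.
Cell spans 2° lon × 1° lat.
south 60.00° N, north 61.00° N.

60.00° N, 61.00° N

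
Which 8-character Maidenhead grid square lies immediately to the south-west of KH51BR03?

KH51ar92

Longitude extended square 0; −1 → -1, wraps to 9, carry into subsquare.
Longitude subsquare b = 1; −1 → 0 = a.
Latitude extended square 3; −1 → 2.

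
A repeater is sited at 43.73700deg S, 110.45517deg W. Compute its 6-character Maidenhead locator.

Shift to the Maidenhead origin (180°W, 90°S): lon 69.5448, lat 46.2630.
Field: lon ⌊69.5448/20⌋ = 3 → D; lat ⌊46.2630/10⌋ = 4 → E.
Square: lon ⌊9.5448/2⌋ = 4; lat ⌊6.2630/1⌋ = 6.
Subsquare: lon ⌊1.5448/0.0833333⌋ = 18 → s; lat ⌊0.2630/0.0416667⌋ = 6 → g.

DE46sg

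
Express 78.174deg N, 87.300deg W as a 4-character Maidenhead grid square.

Offset from 180°W / 90°S: lon 92.70°, lat 168.17°.
Field (20°×10°, letters A–R): 92.70/20 → 4 → E, 168.17/10 → 16 → Q; chars EQ.
Square (2°×1°, digits 0–9): 12.70/2 → 6, 8.17/1 → 8; chars 68.

EQ68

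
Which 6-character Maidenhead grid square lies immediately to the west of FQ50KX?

FQ50jx

Longitude subsquare k = 10; −1 → 9 = j.
The latitude characters are unchanged.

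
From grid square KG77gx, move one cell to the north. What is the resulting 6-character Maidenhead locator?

KG78ga

Latitude subsquare x = 23; +1 → 24, wraps to 0 = a, carry into square.
Latitude square 7; +1 → 8.
The longitude characters are unchanged.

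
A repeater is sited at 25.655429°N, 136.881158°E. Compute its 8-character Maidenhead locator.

PL85kp57

Shift to the Maidenhead origin (180°W, 90°S): lon 316.88116, lat 115.65543.
Field (20°×10°, letters A–R): 316.88116/20 → 15 → P, 115.65543/10 → 11 → L; chars PL.
Square (2°×1°, digits 0–9): 16.88116/2 → 8, 5.65543/1 → 5; chars 85.
Subsquare (5′×2.5′, letters a–x): 0.88116/0.0833333 → 10 → k, 0.65543/0.0416667 → 15 → p; chars kp.
Extended square (30″×15″, digits 0–9): 0.04782/0.00833333 → 5, 0.03043/0.00416667 → 7; chars 57.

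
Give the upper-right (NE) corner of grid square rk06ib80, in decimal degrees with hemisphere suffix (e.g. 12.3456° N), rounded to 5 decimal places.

16.04583° N, 160.74167° E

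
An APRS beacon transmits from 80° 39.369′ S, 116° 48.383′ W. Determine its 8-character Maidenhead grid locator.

Shift to the Maidenhead origin (180°W, 90°S): lon 63.19362, lat 9.34385.
Field: lon ⌊63.19362/20⌋ = 3 → D; lat ⌊9.34385/10⌋ = 0 → A.
Square: lon ⌊3.19362/2⌋ = 1; lat ⌊9.34385/1⌋ = 9.
Subsquare: lon ⌊1.19362/0.0833333⌋ = 14 → o; lat ⌊0.34385/0.0416667⌋ = 8 → i.
Extended square: lon ⌊0.02695/0.00833333⌋ = 3; lat ⌊0.01052/0.00416667⌋ = 2.

DA19oi32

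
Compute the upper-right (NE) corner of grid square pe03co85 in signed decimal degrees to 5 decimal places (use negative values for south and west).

Field P=15, E=4: +15·20° lon, +4·10° lat → SW at lon 120°, lat -50°.
Square 0, 3: +0·2° lon, +3·1° lat → SW at lon 120°, lat -47°.
Subsquare c=2, o=14: +2·0.0833333° lon, +14·0.0416667° lat → SW at lon 120.167°, lat -46.4167°.
Extended square 8, 5: +8·0.00833333° lon, +5·0.00416667° lat → SW at lon 120.233°, lat -46.3958°.
Cell spans 0.00833333° lon × 0.00416667° lat. NE corner is SW corner plus one full cell.
latitude -46.39167, longitude 120.24167.

-46.39167, 120.24167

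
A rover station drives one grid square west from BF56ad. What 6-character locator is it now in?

Longitude subsquare a = 0; −1 → -1, wraps to 23 = x, carry into square.
Longitude square 5; −1 → 4.
The latitude characters are unchanged.

BF46xd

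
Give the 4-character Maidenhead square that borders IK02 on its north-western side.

Longitude square 0; −1 → -1, wraps to 9, carry into field.
Longitude field I = 8; −1 → 7 = H.
Latitude square 2; +1 → 3.

HK93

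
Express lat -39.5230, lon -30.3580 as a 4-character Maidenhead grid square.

HF40

Shift to the Maidenhead origin (180°W, 90°S): lon 149.64, lat 50.48.
Field: 149.64/20 → 7 → H, 50.48/10 → 5 → F; chars HF.
Square: 9.64/2 → 4, 0.48/1 → 0; chars 40.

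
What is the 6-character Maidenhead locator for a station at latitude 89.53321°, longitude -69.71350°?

FR59dm

Add 180° to longitude and 90° to latitude: 110.2865, 179.5332.
Field (20°×10°, letters A–R): 110.2865/20 → 5 → F, 179.5332/10 → 17 → R; chars FR.
Square (2°×1°, digits 0–9): 10.2865/2 → 5, 9.5332/1 → 9; chars 59.
Subsquare (5′×2.5′, letters a–x): 0.2865/0.0833333 → 3 → d, 0.5332/0.0416667 → 12 → m; chars dm.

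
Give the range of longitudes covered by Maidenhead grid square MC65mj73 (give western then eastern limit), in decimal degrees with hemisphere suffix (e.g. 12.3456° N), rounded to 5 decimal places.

Field M=12, C=2: +12·20° lon, +2·10° lat → SW at lon 60°, lat -70°.
Square 6, 5: +6·2° lon, +5·1° lat → SW at lon 72°, lat -65°.
Subsquare m=12, j=9: +12·0.0833333° lon, +9·0.0416667° lat → SW at lon 73°, lat -64.625°.
Extended square 7, 3: +7·0.00833333° lon, +3·0.00416667° lat → SW at lon 73.0583°, lat -64.6125°.
Cell spans 0.00833333° lon × 0.00416667° lat.
west 73.05833° E, east 73.06667° E.

73.05833° E, 73.06667° E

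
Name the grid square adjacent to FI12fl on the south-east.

Longitude subsquare f = 5; +1 → 6 = g.
Latitude subsquare l = 11; −1 → 10 = k.

FI12gk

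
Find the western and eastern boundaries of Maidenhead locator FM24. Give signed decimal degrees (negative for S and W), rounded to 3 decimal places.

-76.000, -74.000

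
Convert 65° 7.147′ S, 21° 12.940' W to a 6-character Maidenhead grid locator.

HC94jv

Shift to the Maidenhead origin (180°W, 90°S): lon 158.7843, lat 24.8809.
Field: 158.7843/20 → 7 → H, 24.8809/10 → 2 → C; chars HC.
Square: 18.7843/2 → 9, 4.8809/1 → 4; chars 94.
Subsquare: 0.7843/0.0833333 → 9 → j, 0.8809/0.0416667 → 21 → v; chars jv.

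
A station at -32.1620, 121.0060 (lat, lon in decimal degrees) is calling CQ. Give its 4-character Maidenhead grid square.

PF07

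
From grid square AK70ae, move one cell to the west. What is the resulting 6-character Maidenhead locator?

AK60xe

Longitude subsquare a = 0; −1 → -1, wraps to 23 = x, carry into square.
Longitude square 7; −1 → 6.
The latitude characters are unchanged.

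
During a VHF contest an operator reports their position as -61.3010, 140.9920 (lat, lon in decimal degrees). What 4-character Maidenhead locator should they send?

Shift to the Maidenhead origin (180°W, 90°S): lon 320.99, lat 28.70.
Field (20°×10°, letters A–R): lon ⌊320.99/20⌋ = 16 → Q; lat ⌊28.70/10⌋ = 2 → C.
Square (2°×1°, digits 0–9): lon ⌊0.99/2⌋ = 0; lat ⌊8.70/1⌋ = 8.

QC08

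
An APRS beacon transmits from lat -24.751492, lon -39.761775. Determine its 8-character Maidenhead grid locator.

HG05cf89

Offset from 180°W / 90°S: lon 140.23822°, lat 65.24851°.
Field: 140.23822/20 → 7 → H, 65.24851/10 → 6 → G; chars HG.
Square: 0.23822/2 → 0, 5.24851/1 → 5; chars 05.
Subsquare: 0.23822/0.0833333 → 2 → c, 0.24851/0.0416667 → 5 → f; chars cf.
Extended square: 0.07156/0.00833333 → 8, 0.04017/0.00416667 → 9; chars 89.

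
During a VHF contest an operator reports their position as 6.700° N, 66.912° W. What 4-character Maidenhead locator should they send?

FJ66

Shift to the Maidenhead origin (180°W, 90°S): lon 113.09, lat 96.70.
Field: 113.09/20 → 5 → F, 96.70/10 → 9 → J; chars FJ.
Square: 13.09/2 → 6, 6.70/1 → 6; chars 66.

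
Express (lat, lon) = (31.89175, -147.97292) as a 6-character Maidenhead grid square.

Offset from 180°W / 90°S: lon 32.0271°, lat 121.8918°.
Field: 32.0271/20 → 1 → B, 121.8918/10 → 12 → M; chars BM.
Square: 12.0271/2 → 6, 1.8918/1 → 1; chars 61.
Subsquare: 0.0271/0.0833333 → 0 → a, 0.8918/0.0416667 → 21 → v; chars av.

BM61av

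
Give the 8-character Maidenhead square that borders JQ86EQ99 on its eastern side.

Longitude extended square 9; +1 → 10, wraps to 0, carry into subsquare.
Longitude subsquare e = 4; +1 → 5 = f.
The latitude characters are unchanged.

JQ86fq09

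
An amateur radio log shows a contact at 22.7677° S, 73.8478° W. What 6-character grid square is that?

FG37bf

Shift to the Maidenhead origin (180°W, 90°S): lon 106.1522, lat 67.2323.
Field (20°×10°, letters A–R): 106.1522/20 → 5 → F, 67.2323/10 → 6 → G; chars FG.
Square (2°×1°, digits 0–9): 6.1522/2 → 3, 7.2323/1 → 7; chars 37.
Subsquare (5′×2.5′, letters a–x): 0.1522/0.0833333 → 1 → b, 0.2323/0.0416667 → 5 → f; chars bf.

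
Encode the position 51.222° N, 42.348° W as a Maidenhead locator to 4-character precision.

GO81

Shift to the Maidenhead origin (180°W, 90°S): lon 137.65, lat 141.22.
Field: lon ⌊137.65/20⌋ = 6 → G; lat ⌊141.22/10⌋ = 14 → O.
Square: lon ⌊17.65/2⌋ = 8; lat ⌊1.22/1⌋ = 1.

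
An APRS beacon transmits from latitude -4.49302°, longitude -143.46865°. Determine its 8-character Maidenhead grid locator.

Add 180° to longitude and 90° to latitude: 36.53135, 85.50698.
Field: 36.53135/20 → 1 → B, 85.50698/10 → 8 → I; chars BI.
Square: 16.53135/2 → 8, 5.50698/1 → 5; chars 85.
Subsquare: 0.53135/0.0833333 → 6 → g, 0.50698/0.0416667 → 12 → m; chars gm.
Extended square: 0.03135/0.00833333 → 3, 0.00698/0.00416667 → 1; chars 31.

BI85gm31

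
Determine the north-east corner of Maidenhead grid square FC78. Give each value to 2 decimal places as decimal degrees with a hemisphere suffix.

Field F=5, C=2: +5·20° lon, +2·10° lat → SW at lon -80°, lat -70°.
Square 7, 8: +7·2° lon, +8·1° lat → SW at lon -66°, lat -62°.
Cell spans 2° lon × 1° lat. NE corner is SW corner plus one full cell.
latitude 61.00° S, longitude 64.00° W.

61.00° S, 64.00° W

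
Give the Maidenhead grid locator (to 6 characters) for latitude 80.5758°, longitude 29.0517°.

KR40mn

Shift to the Maidenhead origin (180°W, 90°S): lon 209.0517, lat 170.5758.
Field: 209.0517/20 → 10 → K, 170.5758/10 → 17 → R; chars KR.
Square: 9.0517/2 → 4, 0.5758/1 → 0; chars 40.
Subsquare: 1.0517/0.0833333 → 12 → m, 0.5758/0.0416667 → 13 → n; chars mn.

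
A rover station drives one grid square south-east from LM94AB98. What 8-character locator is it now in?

Longitude extended square 9; +1 → 10, wraps to 0, carry into subsquare.
Longitude subsquare a = 0; +1 → 1 = b.
Latitude extended square 8; −1 → 7.

LM94bb07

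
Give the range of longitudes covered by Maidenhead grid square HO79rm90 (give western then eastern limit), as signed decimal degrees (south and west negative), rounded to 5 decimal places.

-24.50833, -24.50000

Field H=7, O=14: +7·20° lon, +14·10° lat → SW at lon -40°, lat 50°.
Square 7, 9: +7·2° lon, +9·1° lat → SW at lon -26°, lat 59°.
Subsquare r=17, m=12: +17·0.0833333° lon, +12·0.0416667° lat → SW at lon -24.5833°, lat 59.5°.
Extended square 9, 0: +9·0.00833333° lon, +0·0.00416667° lat → SW at lon -24.5083°, lat 59.5°.
Cell spans 0.00833333° lon × 0.00416667° lat.
west -24.50833, east -24.50000.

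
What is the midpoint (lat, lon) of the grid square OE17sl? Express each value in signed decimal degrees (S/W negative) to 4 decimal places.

-42.5208, 103.5417

Field O=14, E=4: +14·20° lon, +4·10° lat → SW at lon 100°, lat -50°.
Square 1, 7: +1·2° lon, +7·1° lat → SW at lon 102°, lat -43°.
Subsquare s=18, l=11: +18·0.0833333° lon, +11·0.0416667° lat → SW at lon 103.5°, lat -42.5417°.
Cell spans 0.0833333° lon × 0.0416667° lat. Centre is SW corner plus half of each.
latitude -42.5208, longitude 103.5417.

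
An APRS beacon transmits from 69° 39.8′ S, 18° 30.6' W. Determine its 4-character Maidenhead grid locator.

IC00

Add 180° to longitude and 90° to latitude: 161.49, 20.34.
Field: lon ⌊161.49/20⌋ = 8 → I; lat ⌊20.34/10⌋ = 2 → C.
Square: lon ⌊1.49/2⌋ = 0; lat ⌊0.34/1⌋ = 0.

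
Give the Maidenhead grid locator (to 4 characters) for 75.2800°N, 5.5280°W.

Offset from 180°W / 90°S: lon 174.47°, lat 165.28°.
Field (20°×10°, letters A–R): 174.47/20 → 8 → I, 165.28/10 → 16 → Q; chars IQ.
Square (2°×1°, digits 0–9): 14.47/2 → 7, 5.28/1 → 5; chars 75.

IQ75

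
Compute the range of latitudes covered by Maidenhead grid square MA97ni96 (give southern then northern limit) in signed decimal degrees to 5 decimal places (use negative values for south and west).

-82.64167, -82.63750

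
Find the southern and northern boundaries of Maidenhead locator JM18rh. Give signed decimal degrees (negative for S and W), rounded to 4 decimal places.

Field J=9, M=12: +9·20° lon, +12·10° lat → SW at lon 0°, lat 30°.
Square 1, 8: +1·2° lon, +8·1° lat → SW at lon 2°, lat 38°.
Subsquare r=17, h=7: +17·0.0833333° lon, +7·0.0416667° lat → SW at lon 3.41667°, lat 38.2917°.
Cell spans 0.0833333° lon × 0.0416667° lat.
south 38.2917, north 38.3333.

38.2917, 38.3333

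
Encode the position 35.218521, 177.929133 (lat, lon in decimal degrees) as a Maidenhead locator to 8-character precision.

Offset from 180°W / 90°S: lon 357.92913°, lat 125.21852°.
Field: lon ⌊357.92913/20⌋ = 17 → R; lat ⌊125.21852/10⌋ = 12 → M.
Square: lon ⌊17.92913/2⌋ = 8; lat ⌊5.21852/1⌋ = 5.
Subsquare: lon ⌊1.92913/0.0833333⌋ = 23 → x; lat ⌊0.21852/0.0416667⌋ = 5 → f.
Extended square: lon ⌊0.01247/0.00833333⌋ = 1; lat ⌊0.01019/0.00416667⌋ = 2.

RM85xf12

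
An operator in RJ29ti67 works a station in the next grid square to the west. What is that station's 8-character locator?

Longitude extended square 6; −1 → 5.
The latitude characters are unchanged.

RJ29ti57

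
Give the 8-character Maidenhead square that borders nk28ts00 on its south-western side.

NK28sr99

Longitude extended square 0; −1 → -1, wraps to 9, carry into subsquare.
Longitude subsquare t = 19; −1 → 18 = s.
Latitude extended square 0; −1 → -1, wraps to 9, carry into subsquare.
Latitude subsquare s = 18; −1 → 17 = r.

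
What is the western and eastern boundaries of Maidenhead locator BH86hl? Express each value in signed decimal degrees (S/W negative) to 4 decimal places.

Field B=1, H=7: +1·20° lon, +7·10° lat → SW at lon -160°, lat -20°.
Square 8, 6: +8·2° lon, +6·1° lat → SW at lon -144°, lat -14°.
Subsquare h=7, l=11: +7·0.0833333° lon, +11·0.0416667° lat → SW at lon -143.417°, lat -13.5417°.
Cell spans 0.0833333° lon × 0.0416667° lat.
west -143.4167, east -143.3333.

-143.4167, -143.3333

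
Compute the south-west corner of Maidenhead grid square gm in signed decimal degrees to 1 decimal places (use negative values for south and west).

Field G=6, M=12: +6·20° lon, +12·10° lat → SW at lon -60°, lat 30°.
latitude 30.0, longitude -60.0.

30.0, -60.0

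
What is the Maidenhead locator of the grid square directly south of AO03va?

AO02vx

Latitude subsquare a = 0; −1 → -1, wraps to 23 = x, carry into square.
Latitude square 3; −1 → 2.
The longitude characters are unchanged.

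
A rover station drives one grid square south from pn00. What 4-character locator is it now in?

Latitude square 0; −1 → -1, wraps to 9, carry into field.
Latitude field N = 13; −1 → 12 = M.
The longitude characters are unchanged.

PM09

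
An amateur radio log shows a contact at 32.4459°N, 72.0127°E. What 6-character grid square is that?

Add 180° to longitude and 90° to latitude: 252.0127, 122.4459.
Field: 252.0127/20 → 12 → M, 122.4459/10 → 12 → M; chars MM.
Square: 12.0127/2 → 6, 2.4459/1 → 2; chars 62.
Subsquare: 0.0127/0.0833333 → 0 → a, 0.4459/0.0416667 → 10 → k; chars ak.

MM62ak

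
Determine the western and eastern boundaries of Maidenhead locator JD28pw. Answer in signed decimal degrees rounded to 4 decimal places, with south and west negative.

Field J=9, D=3: +9·20° lon, +3·10° lat → SW at lon 0°, lat -60°.
Square 2, 8: +2·2° lon, +8·1° lat → SW at lon 4°, lat -52°.
Subsquare p=15, w=22: +15·0.0833333° lon, +22·0.0416667° lat → SW at lon 5.25°, lat -51.0833°.
Cell spans 0.0833333° lon × 0.0416667° lat.
west 5.2500, east 5.3333.

5.2500, 5.3333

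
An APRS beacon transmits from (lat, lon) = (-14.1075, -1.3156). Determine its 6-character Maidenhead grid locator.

IH95iv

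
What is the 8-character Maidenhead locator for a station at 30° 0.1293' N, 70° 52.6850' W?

Shift to the Maidenhead origin (180°W, 90°S): lon 109.12192, lat 120.00216.
Field (20°×10°, letters A–R): lon ⌊109.12192/20⌋ = 5 → F; lat ⌊120.00216/10⌋ = 12 → M.
Square (2°×1°, digits 0–9): lon ⌊9.12192/2⌋ = 4; lat ⌊0.00216/1⌋ = 0.
Subsquare (5′×2.5′, letters a–x): lon ⌊1.12192/0.0833333⌋ = 13 → n; lat ⌊0.00216/0.0416667⌋ = 0 → a.
Extended square (30″×15″, digits 0–9): lon ⌊0.03858/0.00833333⌋ = 4; lat ⌊0.00216/0.00416667⌋ = 0.

FM40na40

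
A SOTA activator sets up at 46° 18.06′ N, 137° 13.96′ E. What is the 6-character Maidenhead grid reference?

PN86oh

Offset from 180°W / 90°S: lon 317.2327°, lat 136.3010°.
Field: 317.2327/20 → 15 → P, 136.3010/10 → 13 → N; chars PN.
Square: 17.2327/2 → 8, 6.3010/1 → 6; chars 86.
Subsquare: 1.2327/0.0833333 → 14 → o, 0.3010/0.0416667 → 7 → h; chars oh.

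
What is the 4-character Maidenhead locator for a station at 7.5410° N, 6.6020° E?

Add 180° to longitude and 90° to latitude: 186.60, 97.54.
Field: 186.60/20 → 9 → J, 97.54/10 → 9 → J; chars JJ.
Square: 6.60/2 → 3, 7.54/1 → 7; chars 37.

JJ37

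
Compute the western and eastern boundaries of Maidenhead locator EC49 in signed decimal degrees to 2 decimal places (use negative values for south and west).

-92.00, -90.00

Field E=4, C=2: +4·20° lon, +2·10° lat → SW at lon -100°, lat -70°.
Square 4, 9: +4·2° lon, +9·1° lat → SW at lon -92°, lat -61°.
Cell spans 2° lon × 1° lat.
west -92.00, east -90.00.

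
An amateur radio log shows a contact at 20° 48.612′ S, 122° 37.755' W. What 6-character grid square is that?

Shift to the Maidenhead origin (180°W, 90°S): lon 57.3708, lat 69.1898.
Field (20°×10°, letters A–R): lon ⌊57.3708/20⌋ = 2 → C; lat ⌊69.1898/10⌋ = 6 → G.
Square (2°×1°, digits 0–9): lon ⌊17.3708/2⌋ = 8; lat ⌊9.1898/1⌋ = 9.
Subsquare (5′×2.5′, letters a–x): lon ⌊1.3708/0.0833333⌋ = 16 → q; lat ⌊0.1898/0.0416667⌋ = 4 → e.

CG89qe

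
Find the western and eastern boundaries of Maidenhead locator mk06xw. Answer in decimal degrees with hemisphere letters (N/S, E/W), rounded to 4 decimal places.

Field M=12, K=10: +12·20° lon, +10·10° lat → SW at lon 60°, lat 10°.
Square 0, 6: +0·2° lon, +6·1° lat → SW at lon 60°, lat 16°.
Subsquare x=23, w=22: +23·0.0833333° lon, +22·0.0416667° lat → SW at lon 61.9167°, lat 16.9167°.
Cell spans 0.0833333° lon × 0.0416667° lat.
west 61.9167° E, east 62.0000° E.

61.9167° E, 62.0000° E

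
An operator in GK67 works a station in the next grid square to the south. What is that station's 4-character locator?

GK66

Latitude square 7; −1 → 6.
The longitude characters are unchanged.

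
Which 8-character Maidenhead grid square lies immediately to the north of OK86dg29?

Latitude extended square 9; +1 → 10, wraps to 0, carry into subsquare.
Latitude subsquare g = 6; +1 → 7 = h.
The longitude characters are unchanged.

OK86dh20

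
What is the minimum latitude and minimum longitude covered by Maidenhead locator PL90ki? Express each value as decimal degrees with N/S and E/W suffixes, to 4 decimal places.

20.3333° N, 138.8333° E

Field P=15, L=11: +15·20° lon, +11·10° lat → SW at lon 120°, lat 20°.
Square 9, 0: +9·2° lon, +0·1° lat → SW at lon 138°, lat 20°.
Subsquare k=10, i=8: +10·0.0833333° lon, +8·0.0416667° lat → SW at lon 138.833°, lat 20.3333°.
latitude 20.3333° N, longitude 138.8333° E.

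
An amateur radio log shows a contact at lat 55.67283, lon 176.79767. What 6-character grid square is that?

RO85jq

Shift to the Maidenhead origin (180°W, 90°S): lon 356.7977, lat 145.6728.
Field: 356.7977/20 → 17 → R, 145.6728/10 → 14 → O; chars RO.
Square: 16.7977/2 → 8, 5.6728/1 → 5; chars 85.
Subsquare: 0.7977/0.0833333 → 9 → j, 0.6728/0.0416667 → 16 → q; chars jq.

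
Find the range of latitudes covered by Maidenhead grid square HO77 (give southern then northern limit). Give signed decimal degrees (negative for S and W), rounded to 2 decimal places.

57.00, 58.00

Field H=7, O=14: +7·20° lon, +14·10° lat → SW at lon -40°, lat 50°.
Square 7, 7: +7·2° lon, +7·1° lat → SW at lon -26°, lat 57°.
Cell spans 2° lon × 1° lat.
south 57.00, north 58.00.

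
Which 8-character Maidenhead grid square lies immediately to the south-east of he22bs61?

HE22bs70

Longitude extended square 6; +1 → 7.
Latitude extended square 1; −1 → 0.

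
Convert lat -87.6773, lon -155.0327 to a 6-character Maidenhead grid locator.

BA22lh

Shift to the Maidenhead origin (180°W, 90°S): lon 24.9673, lat 2.3227.
Field: lon ⌊24.9673/20⌋ = 1 → B; lat ⌊2.3227/10⌋ = 0 → A.
Square: lon ⌊4.9673/2⌋ = 2; lat ⌊2.3227/1⌋ = 2.
Subsquare: lon ⌊0.9673/0.0833333⌋ = 11 → l; lat ⌊0.3227/0.0416667⌋ = 7 → h.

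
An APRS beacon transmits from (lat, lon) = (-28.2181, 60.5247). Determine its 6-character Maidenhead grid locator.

MG01gs

Add 180° to longitude and 90° to latitude: 240.5247, 61.7819.
Field: lon ⌊240.5247/20⌋ = 12 → M; lat ⌊61.7819/10⌋ = 6 → G.
Square: lon ⌊0.5247/2⌋ = 0; lat ⌊1.7819/1⌋ = 1.
Subsquare: lon ⌊0.5247/0.0833333⌋ = 6 → g; lat ⌊0.7819/0.0416667⌋ = 18 → s.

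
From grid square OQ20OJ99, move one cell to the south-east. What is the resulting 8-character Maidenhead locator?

Longitude extended square 9; +1 → 10, wraps to 0, carry into subsquare.
Longitude subsquare o = 14; +1 → 15 = p.
Latitude extended square 9; −1 → 8.

OQ20pj08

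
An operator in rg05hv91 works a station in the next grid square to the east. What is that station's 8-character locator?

RG05iv01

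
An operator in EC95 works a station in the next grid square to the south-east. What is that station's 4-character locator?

FC04

Longitude square 9; +1 → 10, wraps to 0, carry into field.
Longitude field E = 4; +1 → 5 = F.
Latitude square 5; −1 → 4.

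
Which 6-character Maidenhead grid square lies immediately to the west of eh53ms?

EH53ls

Longitude subsquare m = 12; −1 → 11 = l.
The latitude characters are unchanged.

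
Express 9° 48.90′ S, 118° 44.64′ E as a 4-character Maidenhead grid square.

OI90

Shift to the Maidenhead origin (180°W, 90°S): lon 298.74, lat 80.19.
Field: lon ⌊298.74/20⌋ = 14 → O; lat ⌊80.19/10⌋ = 8 → I.
Square: lon ⌊18.74/2⌋ = 9; lat ⌊0.19/1⌋ = 0.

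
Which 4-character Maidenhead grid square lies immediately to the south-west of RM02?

Longitude square 0; −1 → -1, wraps to 9, carry into field.
Longitude field R = 17; −1 → 16 = Q.
Latitude square 2; −1 → 1.

QM91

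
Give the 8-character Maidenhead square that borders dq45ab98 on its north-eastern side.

DQ45bb09

Longitude extended square 9; +1 → 10, wraps to 0, carry into subsquare.
Longitude subsquare a = 0; +1 → 1 = b.
Latitude extended square 8; +1 → 9.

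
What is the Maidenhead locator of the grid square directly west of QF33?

QF23

Longitude square 3; −1 → 2.
The latitude characters are unchanged.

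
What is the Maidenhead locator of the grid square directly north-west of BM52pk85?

Longitude extended square 8; −1 → 7.
Latitude extended square 5; +1 → 6.

BM52pk76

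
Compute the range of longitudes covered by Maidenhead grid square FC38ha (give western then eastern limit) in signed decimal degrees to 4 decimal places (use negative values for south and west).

Field F=5, C=2: +5·20° lon, +2·10° lat → SW at lon -80°, lat -70°.
Square 3, 8: +3·2° lon, +8·1° lat → SW at lon -74°, lat -62°.
Subsquare h=7, a=0: +7·0.0833333° lon, +0·0.0416667° lat → SW at lon -73.4167°, lat -62°.
Cell spans 0.0833333° lon × 0.0416667° lat.
west -73.4167, east -73.3333.

-73.4167, -73.3333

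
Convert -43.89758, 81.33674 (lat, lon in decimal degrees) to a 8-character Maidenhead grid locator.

NE06qc04

Shift to the Maidenhead origin (180°W, 90°S): lon 261.33674, lat 46.10242.
Field: 261.33674/20 → 13 → N, 46.10242/10 → 4 → E; chars NE.
Square: 1.33674/2 → 0, 6.10242/1 → 6; chars 06.
Subsquare: 1.33674/0.0833333 → 16 → q, 0.10242/0.0416667 → 2 → c; chars qc.
Extended square: 0.00341/0.00833333 → 0, 0.01909/0.00416667 → 4; chars 04.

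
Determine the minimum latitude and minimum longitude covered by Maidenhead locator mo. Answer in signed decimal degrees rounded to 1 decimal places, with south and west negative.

Field M=12, O=14: +12·20° lon, +14·10° lat → SW at lon 60°, lat 50°.
latitude 50.0, longitude 60.0.

50.0, 60.0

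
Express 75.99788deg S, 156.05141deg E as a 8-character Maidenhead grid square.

Shift to the Maidenhead origin (180°W, 90°S): lon 336.05141, lat 14.00212.
Field: 336.05141/20 → 16 → Q, 14.00212/10 → 1 → B; chars QB.
Square: 16.05141/2 → 8, 4.00212/1 → 4; chars 84.
Subsquare: 0.05141/0.0833333 → 0 → a, 0.00212/0.0416667 → 0 → a; chars aa.
Extended square: 0.05141/0.00833333 → 6, 0.00212/0.00416667 → 0; chars 60.

QB84aa60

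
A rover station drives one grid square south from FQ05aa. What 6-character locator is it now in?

Latitude subsquare a = 0; −1 → -1, wraps to 23 = x, carry into square.
Latitude square 5; −1 → 4.
The longitude characters are unchanged.

FQ04ax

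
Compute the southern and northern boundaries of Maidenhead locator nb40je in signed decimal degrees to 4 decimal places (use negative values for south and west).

Field N=13, B=1: +13·20° lon, +1·10° lat → SW at lon 80°, lat -80°.
Square 4, 0: +4·2° lon, +0·1° lat → SW at lon 88°, lat -80°.
Subsquare j=9, e=4: +9·0.0833333° lon, +4·0.0416667° lat → SW at lon 88.75°, lat -79.8333°.
Cell spans 0.0833333° lon × 0.0416667° lat.
south -79.8333, north -79.7917.

-79.8333, -79.7917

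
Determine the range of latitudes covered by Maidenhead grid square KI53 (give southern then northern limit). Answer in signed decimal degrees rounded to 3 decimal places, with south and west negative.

-7.000, -6.000

Field K=10, I=8: +10·20° lon, +8·10° lat → SW at lon 20°, lat -10°.
Square 5, 3: +5·2° lon, +3·1° lat → SW at lon 30°, lat -7°.
Cell spans 2° lon × 1° lat.
south -7.000, north -6.000.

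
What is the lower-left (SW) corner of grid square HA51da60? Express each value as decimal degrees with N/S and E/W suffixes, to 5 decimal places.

89.00000° S, 29.70000° W

Field H=7, A=0: +7·20° lon, +0·10° lat → SW at lon -40°, lat -90°.
Square 5, 1: +5·2° lon, +1·1° lat → SW at lon -30°, lat -89°.
Subsquare d=3, a=0: +3·0.0833333° lon, +0·0.0416667° lat → SW at lon -29.75°, lat -89°.
Extended square 6, 0: +6·0.00833333° lon, +0·0.00416667° lat → SW at lon -29.7°, lat -89°.
latitude 89.00000° S, longitude 29.70000° W.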